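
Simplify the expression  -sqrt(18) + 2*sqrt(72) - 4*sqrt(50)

-11*sqrt(2)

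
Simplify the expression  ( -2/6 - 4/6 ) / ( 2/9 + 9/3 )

-9/29

Numerator: -2/6 - 4/6 = -1
Denominator: 2/9 + 9/3 = 29/9
Divide: (-1) · (9/29) = -9/29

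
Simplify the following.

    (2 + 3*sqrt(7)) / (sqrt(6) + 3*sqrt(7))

(-3*sqrt(42) - 2*sqrt(6) + 6*sqrt(7) + 63)/57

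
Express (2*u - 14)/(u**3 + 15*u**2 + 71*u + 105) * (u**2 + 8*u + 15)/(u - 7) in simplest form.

2/(u + 7)

Factor: 2*u - 14 = 2*(u - 7);  u**3 + 15*u**2 + 71*u + 105 = (u + 7)*(u + 3)*(u + 5);  u**2 + 8*u + 15 = (u + 5)*(u + 3)
Cancel the common factors (u - 7), (u + 3), (u + 5).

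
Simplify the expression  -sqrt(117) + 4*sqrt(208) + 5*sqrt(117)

28*sqrt(13)

sqrt(117) = 3*sqrt(13); 4*sqrt(208) = 16*sqrt(13); 5*sqrt(117) = 15*sqrt(13)
Combine: (-3 + 16 + 15)·sqrt(13) = 28*sqrt(13)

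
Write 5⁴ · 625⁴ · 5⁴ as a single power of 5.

5⁴ = 5^4; 625⁴ = 5^16; 5⁴ = 5^4
Combine exponents: 5^24

5^24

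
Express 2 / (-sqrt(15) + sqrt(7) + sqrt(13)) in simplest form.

(-10*sqrt(15) + 18*sqrt(13) + 42*sqrt(7) + 4*sqrt(1365))/339

Group as (sqrt(7) + sqrt(13)) - sqrt(15); multiply by (sqrt(7) + sqrt(13)) + sqrt(15), then rationalise the remaining surd.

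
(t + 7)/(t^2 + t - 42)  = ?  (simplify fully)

1/(t - 6)

Factor: t^2 + t - 42 = (t - 6)*(t + 7)
Cancel the common factor (t + 7).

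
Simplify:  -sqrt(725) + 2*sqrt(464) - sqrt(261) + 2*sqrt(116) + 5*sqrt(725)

sqrt(725) = 5*sqrt(29); 2*sqrt(464) = 8*sqrt(29); sqrt(261) = 3*sqrt(29); 2*sqrt(116) = 4*sqrt(29); 5*sqrt(725) = 25*sqrt(29)
Combine: (-5 + 8 - 3 + 4 + 25)·sqrt(29) = 29*sqrt(29)

29*sqrt(29)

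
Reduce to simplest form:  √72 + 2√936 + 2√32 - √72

√72 = 6*√2; 2√936 = 12*√26; 2√32 = 8*√2; √72 = 6*√2

8*√2 + 12*√26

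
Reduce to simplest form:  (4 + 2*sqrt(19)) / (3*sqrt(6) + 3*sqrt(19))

(-2*sqrt(114) - 4*sqrt(6) + 4*sqrt(19) + 38)/39

Multiply numerator and denominator by -3*sqrt(6) + 3*sqrt(19).
Denominator becomes 117; numerator becomes -6*sqrt(114) - 12*sqrt(6) + 12*sqrt(19) + 114.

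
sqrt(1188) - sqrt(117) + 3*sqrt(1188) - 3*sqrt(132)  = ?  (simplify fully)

sqrt(1188) = 6*sqrt(33); sqrt(117) = 3*sqrt(13); 3*sqrt(1188) = 18*sqrt(33); 3*sqrt(132) = 6*sqrt(33)

-3*sqrt(13) + 18*sqrt(33)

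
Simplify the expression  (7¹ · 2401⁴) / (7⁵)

7¹ = 7^1; 2401⁴ = 7^16; 7⁵ = 7^5
Combine exponents: 7^12

7^12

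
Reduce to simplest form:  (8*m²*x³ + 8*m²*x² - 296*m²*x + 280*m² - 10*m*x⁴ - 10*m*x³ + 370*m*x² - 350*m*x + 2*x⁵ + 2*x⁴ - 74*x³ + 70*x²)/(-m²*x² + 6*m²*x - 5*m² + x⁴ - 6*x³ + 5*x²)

(-8*m*x - 56*m + 2*x² + 14*x)/(m + x)

Factor: 8*m²*x³ + 8*m²*x² - 296*m²*x + 280*m² - 10*m*x⁴ - 10*m*x³ + 370*m*x² - 350*m*x + 2*x⁵ + 2*x⁴ - 74*x³ + 70*x² = 2·(-4*m + x)·(x - 5)·(x + 7)·(-m + x)·(x - 1);  -m²*x² + 6*m²*x - 5*m² + x⁴ - 6*x³ + 5*x² = (-m + x)·(x - 5)·(m + x)·(x - 1)
Cancel the common factors (-m + x), (x - 5), (x - 1).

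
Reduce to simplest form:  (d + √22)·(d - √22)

Difference of squares with P = d, Q = √22.

d² - 22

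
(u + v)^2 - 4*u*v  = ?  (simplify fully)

Expand the square and combine the 4*u*v term.

(u - v)^2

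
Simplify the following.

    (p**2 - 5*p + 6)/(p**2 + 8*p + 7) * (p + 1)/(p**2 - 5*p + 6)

Factor: p**2 - 5*p + 6 = (p - 3)*(p - 2);  p**2 + 8*p + 7 = (p + 1)*(p + 7);  p**2 - 5*p + 6 = (p - 3)*(p - 2)
Cancel the common factors (p - 3), (p + 1), (p - 2).

1/(p + 7)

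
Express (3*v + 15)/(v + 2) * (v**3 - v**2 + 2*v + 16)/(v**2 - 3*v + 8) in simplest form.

Factor: 3*v + 15 = 3*(v + 5);  v**3 - v**2 + 2*v + 16 = (v**2 - 3*v + 8)*(v + 2)
Cancel the common factors (v**2 - 3*v + 8), (v + 2).

3*v + 15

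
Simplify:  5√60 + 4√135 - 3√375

5√60 = 10*√15; 4√135 = 12*√15; 3√375 = 15*√15
Combine: (10 + 12 - 15)·√15 = 7*√15

7*√15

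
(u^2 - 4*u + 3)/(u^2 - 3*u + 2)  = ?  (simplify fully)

(u - 3)/(u - 2)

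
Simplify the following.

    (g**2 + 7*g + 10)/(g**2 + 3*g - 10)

Factor: g**2 + 7*g + 10 = (g + 2)*(g + 5);  g**2 + 3*g - 10 = (g + 5)*(g - 2)
Cancel the common factor (g + 5).

(g + 2)/(g - 2)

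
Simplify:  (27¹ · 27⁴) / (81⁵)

27¹ = 3^3; 27⁴ = 3^12; 81⁵ = 3^20
Combine exponents: 3^(-5)

3^(-5)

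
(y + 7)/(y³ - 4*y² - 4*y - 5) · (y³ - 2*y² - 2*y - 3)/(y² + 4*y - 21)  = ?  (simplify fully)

Factor: y³ - 4*y² - 4*y - 5 = (y - 5)·(y² + y + 1);  y³ - 2*y² - 2*y - 3 = (y - 3)·(y² + y + 1);  y² + 4*y - 21 = (y + 7)·(y - 3)
Cancel the common factors (y² + y + 1), (y + 7), (y - 3).

1/(y - 5)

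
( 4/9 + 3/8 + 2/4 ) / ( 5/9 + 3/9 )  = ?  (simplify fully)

95/64

Numerator: 4/9 + 3/8 + 2/4 = 95/72
Denominator: 5/9 + 3/9 = 8/9
Divide: (95/72) · (9/8) = 95/64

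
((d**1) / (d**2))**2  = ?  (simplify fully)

Inside the bracket: (d**-1)
Raise to the power 2: (d**-2)

d**(-2)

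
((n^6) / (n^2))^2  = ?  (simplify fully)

Inside the bracket: n^4
Raise to the power 2: n^8

n^8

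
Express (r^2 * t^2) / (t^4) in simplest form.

r^2/t^2

Quotient: r^2 * (t^-2)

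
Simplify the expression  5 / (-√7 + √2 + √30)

Group as (√2 + √30) - √7; multiply by (√2 + √30) + √7, then rationalise the remaining surd.

(-35*√2 - 4*√105 + 25*√7 + 21*√30)/77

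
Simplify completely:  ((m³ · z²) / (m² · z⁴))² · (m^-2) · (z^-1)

Inside the bracket: m¹ · (z^-2)
Raise to the power 2: m² · (z^-4)
Multiply by (m^-2) · (z^-1): add exponents.

z^(-5)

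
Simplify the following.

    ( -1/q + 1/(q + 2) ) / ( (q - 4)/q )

-2/(q^2 - 2*q - 8)

Numerator: -1/q + 1/(q + 2) = -2/(q^2 + 2*q)
Denominator: (q - 4)/q = (q - 4)/q
Divide: (-2/(q^2 + 2*q)) · (q/(q - 4)) = -2/(q^2 - 2*q - 8)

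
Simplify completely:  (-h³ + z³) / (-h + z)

h² + h*z + z²

z^3 - h^3 = (-h + z)(h² + h*z + z²).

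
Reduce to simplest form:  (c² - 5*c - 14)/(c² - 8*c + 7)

(c + 2)/(c - 1)

Factor: c² - 5*c - 14 = (c + 2)·(c - 7);  c² - 8*c + 7 = (c - 1)·(c - 7)
Cancel the common factor (c - 7).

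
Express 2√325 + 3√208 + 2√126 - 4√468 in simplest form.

2√325 = 10*√13; 3√208 = 12*√13; 2√126 = 6*√14; 4√468 = 24*√13

-2*√13 + 6*√14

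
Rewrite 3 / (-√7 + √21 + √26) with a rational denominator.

Group as (√21 + √26) - √7; multiply by (√21 + √26) + √7, then rationalise the remaining surd.

(-60*√7 + 3*√26 + 18*√21 + 21*√78)/292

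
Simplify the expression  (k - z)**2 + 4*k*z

(k + z)**2

Expand the square and combine the 4*k*z term.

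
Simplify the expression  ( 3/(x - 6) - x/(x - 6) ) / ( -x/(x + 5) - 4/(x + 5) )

(x² + 2*x - 15)/(x² - 2*x - 24)

Numerator: 3/(x - 6) - x/(x - 6) = (-x + 3)/(x - 6)
Denominator: -x/(x + 5) - 4/(x + 5) = (-x - 4)/(x + 5)
Divide: ((-x + 3)/(x - 6)) · ((x + 5)/(-x - 4)) = (x² + 2*x - 15)/(x² - 2*x - 24)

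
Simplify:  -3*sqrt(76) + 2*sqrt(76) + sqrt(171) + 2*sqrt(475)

11*sqrt(19)

3*sqrt(76) = 6*sqrt(19); 2*sqrt(76) = 4*sqrt(19); sqrt(171) = 3*sqrt(19); 2*sqrt(475) = 10*sqrt(19)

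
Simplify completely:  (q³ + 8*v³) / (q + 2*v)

q² - 2*q*v + 4*v²

Factor as (a+b)(a^2-ab+b^2) with a=q, b=(2*v).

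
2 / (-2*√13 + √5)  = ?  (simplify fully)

(-4*√13 - 2*√5)/47

Multiply numerator and denominator by √5 + 2*√13.
Denominator becomes -47; numerator becomes 2*√5 + 4*√13.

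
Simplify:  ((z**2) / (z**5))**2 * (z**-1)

z**(-7)

Inside the bracket: (z**-3)
Raise to the power 2: (z**-6)
Multiply by (z**-1): add exponents.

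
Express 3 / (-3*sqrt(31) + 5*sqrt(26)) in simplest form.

Multiply numerator and denominator by 3*sqrt(31) + 5*sqrt(26).
Denominator becomes 371; numerator becomes 9*sqrt(31) + 15*sqrt(26).

(9*sqrt(31) + 15*sqrt(26))/371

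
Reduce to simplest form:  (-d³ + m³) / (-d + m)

Apply the difference-of-cubes factorisation and cancel (-d + m).

d² + d*m + m²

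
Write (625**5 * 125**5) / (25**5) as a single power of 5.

5**25

625**5 = 5**20; 125**5 = 5**15; 25**5 = 5**10
Combine exponents: 5**25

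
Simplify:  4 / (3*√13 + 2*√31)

Multiply numerator and denominator by -3*√13 + 2*√31.
Denominator becomes 7; numerator becomes -12*√13 + 8*√31.

(-12*√13 + 8*√31)/7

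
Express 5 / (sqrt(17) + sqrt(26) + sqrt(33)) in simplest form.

(-5*sqrt(14586) + 25*sqrt(33) + 60*sqrt(26) + 105*sqrt(17))/834

Group as (sqrt(26) + sqrt(33)) + sqrt(17); multiply by (sqrt(26) + sqrt(33)) - sqrt(17), then rationalise the remaining surd.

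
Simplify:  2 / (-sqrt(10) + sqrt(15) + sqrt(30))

Group as (sqrt(15) + sqrt(30)) - sqrt(10); multiply by (sqrt(15) + sqrt(30)) + sqrt(10), then rationalise the remaining surd.

(-14*sqrt(10) - 2*sqrt(30) + 10*sqrt(15) + 24*sqrt(5))/115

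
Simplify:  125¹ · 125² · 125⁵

5^24

125¹ = 5^3; 125² = 5^6; 125⁵ = 5^15
Combine exponents: 5^24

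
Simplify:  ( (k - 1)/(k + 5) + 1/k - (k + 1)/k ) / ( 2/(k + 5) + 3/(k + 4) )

(-6*k - 24)/(5*k + 23)

Numerator: (k - 1)/(k + 5) + 1/k - (k + 1)/k = -6/(k + 5)
Denominator: 2/(k + 5) + 3/(k + 4) = (5*k + 23)/(k^2 + 9*k + 20)
Divide: (-6/(k + 5)) · ((k^2 + 9*k + 20)/(5*k + 23)) = (-6*k - 24)/(5*k + 23)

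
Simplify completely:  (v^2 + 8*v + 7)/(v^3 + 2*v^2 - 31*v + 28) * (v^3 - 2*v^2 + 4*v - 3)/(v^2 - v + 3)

(v + 1)/(v - 4)

Factor: v^2 + 8*v + 7 = (v + 1)*(v + 7);  v^3 + 2*v^2 - 31*v + 28 = (v - 4)*(v + 7)*(v - 1);  v^3 - 2*v^2 + 4*v - 3 = (v - 1)*(v^2 - v + 3)
Cancel the common factors (v^2 - v + 3), (v - 1), (v + 7).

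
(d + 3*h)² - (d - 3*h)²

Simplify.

Only the odd-power cross terms survive.

12*d*h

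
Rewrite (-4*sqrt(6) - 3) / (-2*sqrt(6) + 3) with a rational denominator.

(6*sqrt(6) + 19)/5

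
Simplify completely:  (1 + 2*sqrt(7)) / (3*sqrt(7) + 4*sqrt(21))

Multiply numerator and denominator by -4*sqrt(21) + 3*sqrt(7).
Denominator becomes -273; numerator becomes -56*sqrt(3) - 4*sqrt(21) + 3*sqrt(7) + 42.

(-42 - 3*sqrt(7) + 4*sqrt(21) + 56*sqrt(3))/273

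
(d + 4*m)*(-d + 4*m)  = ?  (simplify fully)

(4*m)**2 - (d)**2 = -d**2 + 16*m**2.

-d**2 + 16*m**2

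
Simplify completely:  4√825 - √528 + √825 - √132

4√825 = 20*√33; √528 = 4*√33; √825 = 5*√33; √132 = 2*√33
Combine: (20 - 4 + 5 - 2)·√33 = 19*√33

19*√33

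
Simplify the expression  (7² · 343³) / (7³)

7² = 7^2; 343³ = 7^9; 7³ = 7^3
Combine exponents: 7^8

7^8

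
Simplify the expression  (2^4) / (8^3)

2^4 = 2^4; 8^3 = 2^9
Combine exponents: 2^(-5)

2^(-5)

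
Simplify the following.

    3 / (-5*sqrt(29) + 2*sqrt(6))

(-15*sqrt(29) - 6*sqrt(6))/701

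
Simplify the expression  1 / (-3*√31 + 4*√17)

(-3*√31 - 4*√17)/7

Multiply numerator and denominator by 4*√17 + 3*√31.
Denominator becomes -7; numerator becomes 4*√17 + 3*√31.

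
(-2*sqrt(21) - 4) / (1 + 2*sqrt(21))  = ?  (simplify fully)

Multiply numerator and denominator by -2*sqrt(21) + 1.
Denominator becomes -83; numerator becomes 6*sqrt(21) + 80.

(-80 - 6*sqrt(21))/83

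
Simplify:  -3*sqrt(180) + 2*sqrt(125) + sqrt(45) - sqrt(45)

3*sqrt(180) = 18*sqrt(5); 2*sqrt(125) = 10*sqrt(5); sqrt(45) = 3*sqrt(5); sqrt(45) = 3*sqrt(5)
Combine: (-18 + 10 + 3 - 3)·sqrt(5) = -8*sqrt(5)

-8*sqrt(5)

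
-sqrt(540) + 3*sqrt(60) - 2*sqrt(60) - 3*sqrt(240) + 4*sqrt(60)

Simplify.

-8*sqrt(15)

sqrt(540) = 6*sqrt(15); 3*sqrt(60) = 6*sqrt(15); 2*sqrt(60) = 4*sqrt(15); 3*sqrt(240) = 12*sqrt(15); 4*sqrt(60) = 8*sqrt(15)
Combine: (-6 + 6 - 4 - 12 + 8)·sqrt(15) = -8*sqrt(15)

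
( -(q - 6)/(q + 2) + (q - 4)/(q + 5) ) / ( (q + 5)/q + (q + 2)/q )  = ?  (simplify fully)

(-q^2 + 22*q)/(2*q^3 + 21*q^2 + 69*q + 70)

Numerator: -(q - 6)/(q + 2) + (q - 4)/(q + 5) = (-q + 22)/(q^2 + 7*q + 10)
Denominator: (q + 5)/q + (q + 2)/q = (2*q + 7)/q
Divide: ((-q + 22)/(q^2 + 7*q + 10)) · (q/(2*q + 7)) = (-q^2 + 22*q)/(2*q^3 + 21*q^2 + 69*q + 70)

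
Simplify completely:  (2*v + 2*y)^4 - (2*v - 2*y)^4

Only the odd-power cross terms survive.

128*v*y*(v^2 + y^2)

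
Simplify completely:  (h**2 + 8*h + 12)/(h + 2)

Factor: h**2 + 8*h + 12 = (h + 2)*(h + 6)
Cancel the common factor (h + 2).

h + 6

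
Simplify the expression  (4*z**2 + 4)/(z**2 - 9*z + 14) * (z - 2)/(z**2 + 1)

Factor: 4*z**2 + 4 = 4*(z**2 + 1);  z**2 - 9*z + 14 = (z - 7)*(z - 2)
Cancel the common factors (z**2 + 1), (z - 2).

4/(z - 7)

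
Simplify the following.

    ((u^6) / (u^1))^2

Inside the bracket: u^5
Raise to the power 2: u^10

u^10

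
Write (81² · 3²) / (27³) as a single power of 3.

3^1

81² = 3^8; 3² = 3^2; 27³ = 3^9
Combine exponents: 3^1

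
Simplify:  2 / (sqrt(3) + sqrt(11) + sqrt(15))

(-12*sqrt(55) - 2*sqrt(15) + 14*sqrt(11) + 46*sqrt(3))/131

Group as (sqrt(3) + sqrt(15)) + sqrt(11); multiply by (sqrt(3) + sqrt(15)) - sqrt(11), then rationalise the remaining surd.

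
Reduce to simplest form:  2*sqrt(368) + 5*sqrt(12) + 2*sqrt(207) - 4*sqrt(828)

-10*sqrt(23) + 10*sqrt(3)

2*sqrt(368) = 8*sqrt(23); 5*sqrt(12) = 10*sqrt(3); 2*sqrt(207) = 6*sqrt(23); 4*sqrt(828) = 24*sqrt(23)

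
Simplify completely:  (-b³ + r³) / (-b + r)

b² + b*r + r²

Factor as (a-b)(a^2+ab+b^2) with a=r, b=b.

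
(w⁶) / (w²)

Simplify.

w⁴

Quotient: w⁴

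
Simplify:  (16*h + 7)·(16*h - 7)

Difference of squares with P = 16*h, Q = 7.

256*h² - 49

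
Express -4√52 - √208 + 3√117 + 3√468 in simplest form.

15*√13

4√52 = 8*√13; √208 = 4*√13; 3√117 = 9*√13; 3√468 = 18*√13
Combine: (-8 - 4 + 9 + 18)·√13 = 15*√13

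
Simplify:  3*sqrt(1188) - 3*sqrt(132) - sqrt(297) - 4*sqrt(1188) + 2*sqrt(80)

-15*sqrt(33) + 8*sqrt(5)

3*sqrt(1188) = 18*sqrt(33); 3*sqrt(132) = 6*sqrt(33); sqrt(297) = 3*sqrt(33); 4*sqrt(1188) = 24*sqrt(33); 2*sqrt(80) = 8*sqrt(5)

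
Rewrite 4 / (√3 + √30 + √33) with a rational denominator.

Group as (√3 + √30) + √33; multiply by (√3 + √30) - √33, then rationalise the remaining surd.

(-√330 + √30 + 10*√3)/15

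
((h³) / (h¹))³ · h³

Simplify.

Inside the bracket: h²
Raise to the power 3: h⁶
Multiply by h³: add exponents.

h⁹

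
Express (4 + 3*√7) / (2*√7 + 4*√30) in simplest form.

Multiply numerator and denominator by -4*√30 + 2*√7.
Denominator becomes -452; numerator becomes -12*√210 - 16*√30 + 8*√7 + 42.

(-21 - 4*√7 + 8*√30 + 6*√210)/226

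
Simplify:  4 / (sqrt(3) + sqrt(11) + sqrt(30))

(-22*sqrt(11) - 38*sqrt(3) + 6*sqrt(110) + 16*sqrt(30))/31

Group as (sqrt(11) + sqrt(30)) + sqrt(3); multiply by (sqrt(11) + sqrt(30)) - sqrt(3), then rationalise the remaining surd.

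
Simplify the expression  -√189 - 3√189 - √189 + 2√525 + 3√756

13*√21

√189 = 3*√21; 3√189 = 9*√21; √189 = 3*√21; 2√525 = 10*√21; 3√756 = 18*√21
Combine: (-3 - 9 - 3 + 10 + 18)·√21 = 13*√21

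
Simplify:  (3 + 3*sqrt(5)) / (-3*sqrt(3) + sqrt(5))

Multiply numerator and denominator by sqrt(5) + 3*sqrt(3).
Denominator becomes -22; numerator becomes 3*sqrt(5) + 15 + 9*sqrt(3) + 9*sqrt(15).

(-9*sqrt(15) - 9*sqrt(3) - 15 - 3*sqrt(5))/22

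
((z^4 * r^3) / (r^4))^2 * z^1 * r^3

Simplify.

r*z^9

Inside the bracket: z^4 * (r^-1)
Raise to the power 2: z^8 * (r^-2)
Multiply by z^1 * r^3: add exponents.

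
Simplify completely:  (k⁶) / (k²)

k⁴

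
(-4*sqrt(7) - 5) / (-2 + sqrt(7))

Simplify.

Multiply numerator and denominator by -sqrt(7) - 2.
Denominator becomes -3; numerator becomes 13*sqrt(7) + 38.

(-38 - 13*sqrt(7))/3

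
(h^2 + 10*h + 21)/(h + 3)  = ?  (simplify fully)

Factor: h^2 + 10*h + 21 = (h + 7)*(h + 3)
Cancel the common factor (h + 3).

h + 7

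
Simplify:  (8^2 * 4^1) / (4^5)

2^(-2)

8^2 = 2^6; 4^1 = 2^2; 4^5 = 2^10
Combine exponents: 2^(-2)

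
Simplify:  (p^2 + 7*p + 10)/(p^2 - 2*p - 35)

(p + 2)/(p - 7)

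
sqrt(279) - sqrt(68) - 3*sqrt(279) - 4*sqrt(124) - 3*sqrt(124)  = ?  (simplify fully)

-20*sqrt(31) - 2*sqrt(17)

sqrt(279) = 3*sqrt(31); sqrt(68) = 2*sqrt(17); 3*sqrt(279) = 9*sqrt(31); 4*sqrt(124) = 8*sqrt(31); 3*sqrt(124) = 6*sqrt(31)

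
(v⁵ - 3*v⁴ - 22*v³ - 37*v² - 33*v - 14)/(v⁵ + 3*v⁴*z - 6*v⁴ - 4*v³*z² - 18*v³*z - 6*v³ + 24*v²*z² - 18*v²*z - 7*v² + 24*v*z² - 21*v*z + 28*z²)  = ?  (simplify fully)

Factor: v⁵ - 3*v⁴ - 22*v³ - 37*v² - 33*v - 14 = (v + 2)·(v + 1)·(v - 7)·(v² + v + 1);  v⁵ + 3*v⁴*z - 6*v⁴ - 4*v³*z² - 18*v³*z - 6*v³ + 24*v²*z² - 18*v²*z - 7*v² + 24*v*z² - 21*v*z + 28*z² = (v² + v + 1)·(v - 7)·(v - z)·(v + 4*z)
Cancel the common factors (v² + v + 1), (v - 7).

(-v² - 3*v - 2)/(-v² - 3*v*z + 4*z²)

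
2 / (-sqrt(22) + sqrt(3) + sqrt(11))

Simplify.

(4*sqrt(22) + 7*sqrt(11) + 15*sqrt(3) + 11*sqrt(6))/17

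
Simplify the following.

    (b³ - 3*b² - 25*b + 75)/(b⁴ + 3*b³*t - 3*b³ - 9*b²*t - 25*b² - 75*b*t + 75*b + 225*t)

Factor: b³ - 3*b² - 25*b + 75 = (b - 3)·(b - 5)·(b + 5);  b⁴ + 3*b³*t - 3*b³ - 9*b²*t - 25*b² - 75*b*t + 75*b + 225*t = (b + 5)·(b - 3)·(b + 3*t)·(b - 5)
Cancel the common factors (b + 5), (b - 3), (b - 5).

1/(b + 3*t)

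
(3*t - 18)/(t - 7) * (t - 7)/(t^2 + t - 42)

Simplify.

3/(t + 7)

Factor: 3*t - 18 = 3*(t - 6);  t^2 + t - 42 = (t + 7)*(t - 6)
Cancel the common factors (t - 6), (t - 7).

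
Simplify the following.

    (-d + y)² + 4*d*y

After expansion: d² + 2*d*y + y² — a perfect-square trinomial.

(d + y)²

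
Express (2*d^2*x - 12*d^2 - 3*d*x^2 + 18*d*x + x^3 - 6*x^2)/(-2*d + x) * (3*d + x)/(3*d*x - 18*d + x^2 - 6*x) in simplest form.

Factor: 2*d^2*x - 12*d^2 - 3*d*x^2 + 18*d*x + x^3 - 6*x^2 = (-2*d + x)*(-d + x)*(x - 6);  3*d*x - 18*d + x^2 - 6*x = (3*d + x)*(x - 6)
Cancel the common factors (x - 6), (3*d + x), (-2*d + x).

-d + x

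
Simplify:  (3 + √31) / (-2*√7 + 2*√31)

Multiply numerator and denominator by 2*√7 + 2*√31.
Denominator becomes 96; numerator becomes 6*√7 + 2*√217 + 6*√31 + 62.

(3*√7 + √217 + 3*√31 + 31)/48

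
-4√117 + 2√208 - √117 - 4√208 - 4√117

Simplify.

4√117 = 12*√13; 2√208 = 8*√13; √117 = 3*√13; 4√208 = 16*√13; 4√117 = 12*√13
Combine: (-12 + 8 - 3 - 16 - 12)·√13 = -35*√13

-35*√13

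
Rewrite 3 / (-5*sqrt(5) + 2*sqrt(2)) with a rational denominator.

Multiply numerator and denominator by 2*sqrt(2) + 5*sqrt(5).
Denominator becomes -117; numerator becomes 6*sqrt(2) + 15*sqrt(5).

(-5*sqrt(5) - 2*sqrt(2))/39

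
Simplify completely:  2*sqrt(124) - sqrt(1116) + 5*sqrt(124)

2*sqrt(124) = 4*sqrt(31); sqrt(1116) = 6*sqrt(31); 5*sqrt(124) = 10*sqrt(31)
Combine: (4 - 6 + 10)·sqrt(31) = 8*sqrt(31)

8*sqrt(31)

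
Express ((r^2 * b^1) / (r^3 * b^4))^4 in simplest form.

1/(b^12*r^4)

Inside the bracket: (r^-1) * (b^-3)
Raise to the power 4: (r^-4) * (b^-12)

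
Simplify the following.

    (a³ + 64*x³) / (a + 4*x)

a² - 4*a*x + 16*x²

Factor as (a+b)(a^2-ab+b^2) with a=a, b=(4*x).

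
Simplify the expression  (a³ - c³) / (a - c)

a² + a*c + c²

a^3 - c^3 = (a - c)(a² + a*c + c²).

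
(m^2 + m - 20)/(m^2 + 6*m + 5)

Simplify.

(m - 4)/(m + 1)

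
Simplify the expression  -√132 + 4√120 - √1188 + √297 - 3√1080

-10*√30 - 5*√33

√132 = 2*√33; 4√120 = 8*√30; √1188 = 6*√33; √297 = 3*√33; 3√1080 = 18*√30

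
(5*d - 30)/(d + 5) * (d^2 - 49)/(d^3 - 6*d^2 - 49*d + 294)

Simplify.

5/(d + 5)

Factor: 5*d - 30 = 5*(d - 6);  d^2 - 49 = (d + 7)*(d - 7);  d^3 - 6*d^2 - 49*d + 294 = (d + 7)*(d - 7)*(d - 6)
Cancel the common factors (d + 7), (d - 6), (d - 7).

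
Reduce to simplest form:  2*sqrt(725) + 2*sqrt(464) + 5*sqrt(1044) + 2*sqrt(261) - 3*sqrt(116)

48*sqrt(29)

2*sqrt(725) = 10*sqrt(29); 2*sqrt(464) = 8*sqrt(29); 5*sqrt(1044) = 30*sqrt(29); 2*sqrt(261) = 6*sqrt(29); 3*sqrt(116) = 6*sqrt(29)
Combine: (10 + 8 + 30 + 6 - 6)·sqrt(29) = 48*sqrt(29)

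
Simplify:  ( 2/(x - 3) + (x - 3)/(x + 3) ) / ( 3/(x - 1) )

Numerator: 2/(x - 3) + (x - 3)/(x + 3) = (x² - 4*x + 15)/(x² - 9)
Denominator: 3/(x - 1) = 3/(x - 1)
Divide: ((x² - 4*x + 15)/(x² - 9)) · (x/3 - 1/3) = (x³ - 5*x² + 19*x - 15)/(3*x² - 27)

(x³ - 5*x² + 19*x - 15)/(3*x² - 27)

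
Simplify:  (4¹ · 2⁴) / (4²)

4¹ = 2^2; 2⁴ = 2^4; 4² = 2^4
Combine exponents: 2^2

2^2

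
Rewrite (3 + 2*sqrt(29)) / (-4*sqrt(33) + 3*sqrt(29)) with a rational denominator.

Multiply numerator and denominator by 3*sqrt(29) + 4*sqrt(33).
Denominator becomes -267; numerator becomes 9*sqrt(29) + 12*sqrt(33) + 174 + 8*sqrt(957).

(-8*sqrt(957) - 174 - 12*sqrt(33) - 9*sqrt(29))/267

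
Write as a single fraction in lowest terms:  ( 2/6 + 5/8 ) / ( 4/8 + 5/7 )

161/204

Numerator: 2/6 + 5/8 = 23/24
Denominator: 4/8 + 5/7 = 17/14
Divide: (23/24) · (14/17) = 161/204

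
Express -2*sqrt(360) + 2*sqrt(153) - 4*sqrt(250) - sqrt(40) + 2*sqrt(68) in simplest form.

-34*sqrt(10) + 10*sqrt(17)

2*sqrt(360) = 12*sqrt(10); 2*sqrt(153) = 6*sqrt(17); 4*sqrt(250) = 20*sqrt(10); sqrt(40) = 2*sqrt(10); 2*sqrt(68) = 4*sqrt(17)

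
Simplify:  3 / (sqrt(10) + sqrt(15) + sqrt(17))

Group as (sqrt(10) + sqrt(17)) + sqrt(15); multiply by (sqrt(10) + sqrt(17)) - sqrt(15), then rationalise the remaining surd.

(-15*sqrt(102) + 12*sqrt(17) + 18*sqrt(15) + 33*sqrt(10))/268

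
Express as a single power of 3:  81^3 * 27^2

3^18

81^3 = 3^12; 27^2 = 3^6
Combine exponents: 3^18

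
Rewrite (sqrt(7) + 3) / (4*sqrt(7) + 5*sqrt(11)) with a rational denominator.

Multiply numerator and denominator by -5*sqrt(11) + 4*sqrt(7).
Denominator becomes -163; numerator becomes -15*sqrt(11) - 5*sqrt(77) + 28 + 12*sqrt(7).

(-12*sqrt(7) - 28 + 5*sqrt(77) + 15*sqrt(11))/163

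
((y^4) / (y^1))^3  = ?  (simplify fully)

Inside the bracket: y^3
Raise to the power 3: y^9

y^9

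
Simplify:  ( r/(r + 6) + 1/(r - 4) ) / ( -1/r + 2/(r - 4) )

(r³ - 3*r² + 6*r)/(r² + 10*r + 24)

Numerator: r/(r + 6) + 1/(r - 4) = (r² - 3*r + 6)/(r² + 2*r - 24)
Denominator: -1/r + 2/(r - 4) = (r + 4)/(r² - 4*r)
Divide: ((r² - 3*r + 6)/(r² + 2*r - 24)) · ((r² - 4*r)/(r + 4)) = (r³ - 3*r² + 6*r)/(r² + 10*r + 24)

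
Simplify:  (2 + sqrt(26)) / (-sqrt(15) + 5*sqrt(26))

(2*sqrt(15) + sqrt(390) + 10*sqrt(26) + 130)/635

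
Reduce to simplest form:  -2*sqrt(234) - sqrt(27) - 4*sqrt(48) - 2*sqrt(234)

-12*sqrt(26) - 19*sqrt(3)

2*sqrt(234) = 6*sqrt(26); sqrt(27) = 3*sqrt(3); 4*sqrt(48) = 16*sqrt(3); 2*sqrt(234) = 6*sqrt(26)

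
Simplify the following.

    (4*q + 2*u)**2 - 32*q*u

4*(2*q - u)**2

Expanding gives 16*q**2 - 16*q*u + 4*u**2, a perfect square.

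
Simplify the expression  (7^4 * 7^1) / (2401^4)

7^(-11)

7^4 = 7^4; 7^1 = 7^1; 2401^4 = 7^16
Combine exponents: 7^(-11)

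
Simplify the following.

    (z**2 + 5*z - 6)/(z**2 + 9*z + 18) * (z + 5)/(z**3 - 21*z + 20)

1/(z**2 - z - 12)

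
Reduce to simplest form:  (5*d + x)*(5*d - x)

Product of conjugates: (P+Q)(P-Q) = P^2 - Q^2.

25*d^2 - x^2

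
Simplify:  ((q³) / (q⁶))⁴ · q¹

q^(-11)

Inside the bracket: (q^-3)
Raise to the power 4: (q^-12)
Multiply by q¹: add exponents.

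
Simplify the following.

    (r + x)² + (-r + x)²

2*r² + 2*x²

Write as f(x,r) + f(x,-r) and expand.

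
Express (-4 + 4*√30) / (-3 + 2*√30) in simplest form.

Multiply numerator and denominator by -2*√30 - 3.
Denominator becomes -111; numerator becomes -228 - 4*√30.

(4*√30 + 228)/111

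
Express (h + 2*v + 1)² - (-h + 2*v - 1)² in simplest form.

Only the odd-power cross terms survive.

8*v*(h + 1)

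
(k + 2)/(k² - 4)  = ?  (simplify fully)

Factor: k² - 4 = (k + 2)·(k - 2)
Cancel the common factor (k + 2).

1/(k - 2)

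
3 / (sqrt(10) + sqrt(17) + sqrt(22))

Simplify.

(-12*sqrt(935) + 15*sqrt(22) + 45*sqrt(17) + 87*sqrt(10))/655

Group as (sqrt(10) + sqrt(17)) + sqrt(22); multiply by (sqrt(10) + sqrt(17)) - sqrt(22), then rationalise the remaining surd.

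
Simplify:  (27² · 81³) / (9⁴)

27² = 3^6; 81³ = 3^12; 9⁴ = 3^8
Combine exponents: 3^10

3^10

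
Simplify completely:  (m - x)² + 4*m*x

(m + x)²

Expanding gives m² + 2*m*x + x², a perfect square.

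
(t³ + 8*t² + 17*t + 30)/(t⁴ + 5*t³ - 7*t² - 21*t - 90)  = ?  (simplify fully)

1/(t - 3)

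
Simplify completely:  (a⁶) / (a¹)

Quotient: a⁵

a⁵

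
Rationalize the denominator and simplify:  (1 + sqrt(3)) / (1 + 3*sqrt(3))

(sqrt(3) + 4)/13

Multiply numerator and denominator by -3*sqrt(3) + 1.
Denominator becomes -26; numerator becomes -8 - 2*sqrt(3).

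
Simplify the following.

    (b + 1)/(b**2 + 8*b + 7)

1/(b + 7)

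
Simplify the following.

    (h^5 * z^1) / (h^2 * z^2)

Quotient: h^3 * (z^-1)

h^3/z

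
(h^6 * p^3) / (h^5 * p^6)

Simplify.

h/p^3

Quotient: h^1 * (p^-3)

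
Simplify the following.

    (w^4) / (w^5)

Quotient: (w^-1)

1/w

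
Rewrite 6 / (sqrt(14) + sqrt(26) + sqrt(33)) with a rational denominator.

(-8*sqrt(3003) + 14*sqrt(33) + 42*sqrt(26) + 90*sqrt(14))/469

Group as (sqrt(14) + sqrt(26)) + sqrt(33); multiply by (sqrt(14) + sqrt(26)) - sqrt(33), then rationalise the remaining surd.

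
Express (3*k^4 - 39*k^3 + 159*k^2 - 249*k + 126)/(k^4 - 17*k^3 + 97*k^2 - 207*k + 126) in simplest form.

(3*k - 6)/(k - 6)

Factor: 3*k^4 - 39*k^3 + 159*k^2 - 249*k + 126 = 3*(k - 3)*(k - 2)*(k - 1)*(k - 7);  k^4 - 17*k^3 + 97*k^2 - 207*k + 126 = (k - 3)*(k - 6)*(k - 1)*(k - 7)
Cancel the common factors (k - 7), (k - 1), (k - 3).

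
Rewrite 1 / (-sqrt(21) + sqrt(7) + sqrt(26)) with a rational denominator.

(-6*sqrt(21) + sqrt(26) + 20*sqrt(7) + 7*sqrt(78))/292

Group as (sqrt(7) + sqrt(26)) - sqrt(21); multiply by (sqrt(7) + sqrt(26)) + sqrt(21), then rationalise the remaining surd.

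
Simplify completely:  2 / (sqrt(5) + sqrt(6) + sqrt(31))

(-15*sqrt(6) - 16*sqrt(5) + sqrt(930) + 10*sqrt(31))/70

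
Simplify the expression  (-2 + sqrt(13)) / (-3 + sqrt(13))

(sqrt(13) + 7)/4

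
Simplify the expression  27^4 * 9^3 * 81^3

27^4 = 3^12; 9^3 = 3^6; 81^3 = 3^12
Combine exponents: 3^30

3^30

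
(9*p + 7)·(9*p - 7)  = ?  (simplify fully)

81*p² - 49

Difference of squares with P = 9*p, Q = 7.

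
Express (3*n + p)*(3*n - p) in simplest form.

9*n^2 - p^2

(3*n)^2 - (p)^2 = 9*n^2 - p^2.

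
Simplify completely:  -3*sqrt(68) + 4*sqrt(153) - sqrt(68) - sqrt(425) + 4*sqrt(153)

11*sqrt(17)

3*sqrt(68) = 6*sqrt(17); 4*sqrt(153) = 12*sqrt(17); sqrt(68) = 2*sqrt(17); sqrt(425) = 5*sqrt(17); 4*sqrt(153) = 12*sqrt(17)
Combine: (-6 + 12 - 2 - 5 + 12)·sqrt(17) = 11*sqrt(17)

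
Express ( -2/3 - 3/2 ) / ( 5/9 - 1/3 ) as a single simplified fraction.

Numerator: -2/3 - 3/2 = -13/6
Denominator: 5/9 - 1/3 = 2/9
Divide: (-13/6) · (9/2) = -39/4

-39/4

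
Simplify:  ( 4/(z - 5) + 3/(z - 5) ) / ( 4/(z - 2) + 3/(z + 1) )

Numerator: 4/(z - 5) + 3/(z - 5) = 7/(z - 5)
Denominator: 4/(z - 2) + 3/(z + 1) = (7*z - 2)/(z^2 - z - 2)
Divide: (7/(z - 5)) · ((z^2 - z - 2)/(7*z - 2)) = (7*z^2 - 7*z - 14)/(7*z^2 - 37*z + 10)

(7*z^2 - 7*z - 14)/(7*z^2 - 37*z + 10)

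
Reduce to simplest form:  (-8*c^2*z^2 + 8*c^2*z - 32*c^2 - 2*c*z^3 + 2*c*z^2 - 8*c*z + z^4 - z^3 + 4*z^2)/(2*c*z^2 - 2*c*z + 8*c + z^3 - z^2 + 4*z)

-4*c + z

Factor: -8*c^2*z^2 + 8*c^2*z - 32*c^2 - 2*c*z^3 + 2*c*z^2 - 8*c*z + z^4 - z^3 + 4*z^2 = (z^2 - z + 4)*(2*c + z)*(-4*c + z);  2*c*z^2 - 2*c*z + 8*c + z^3 - z^2 + 4*z = (2*c + z)*(z^2 - z + 4)
Cancel the common factors (z^2 - z + 4), (2*c + z).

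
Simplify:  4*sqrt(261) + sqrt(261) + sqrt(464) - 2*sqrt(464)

11*sqrt(29)

4*sqrt(261) = 12*sqrt(29); sqrt(261) = 3*sqrt(29); sqrt(464) = 4*sqrt(29); 2*sqrt(464) = 8*sqrt(29)
Combine: (12 + 3 + 4 - 8)·sqrt(29) = 11*sqrt(29)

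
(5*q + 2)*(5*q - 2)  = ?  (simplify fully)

Product of conjugates: (P+Q)(P-Q) = P**2 - Q**2.

25*q**2 - 4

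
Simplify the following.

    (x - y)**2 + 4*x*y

After expansion: x**2 + 2*x*y + y**2 — a perfect-square trinomial.

(x + y)**2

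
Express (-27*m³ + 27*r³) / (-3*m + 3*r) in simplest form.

9*m² + 9*m*r + 9*r²

Factor as (a-b)(a^2+ab+b^2) with a=(3*r), b=(3*m).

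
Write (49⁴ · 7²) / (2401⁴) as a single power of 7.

49⁴ = 7^8; 7² = 7^2; 2401⁴ = 7^16
Combine exponents: 7^(-6)

7^(-6)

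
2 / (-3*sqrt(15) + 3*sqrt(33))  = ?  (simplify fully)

(sqrt(15) + sqrt(33))/27

Multiply numerator and denominator by 3*sqrt(15) + 3*sqrt(33).
Denominator becomes 162; numerator becomes 6*sqrt(15) + 6*sqrt(33).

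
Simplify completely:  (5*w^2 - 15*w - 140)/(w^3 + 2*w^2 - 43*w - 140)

Factor: 5*w^2 - 15*w - 140 = 5*(w - 7)*(w + 4);  w^3 + 2*w^2 - 43*w - 140 = (w + 5)*(w + 4)*(w - 7)
Cancel the common factors (w + 4), (w - 7).

5/(w + 5)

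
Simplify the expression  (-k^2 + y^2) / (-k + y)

k + y

Difference of squares: factor out (-k + y).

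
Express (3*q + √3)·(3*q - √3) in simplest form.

9*q² - 3

Product of conjugates: (P+Q)(P-Q) = P^2 - Q^2.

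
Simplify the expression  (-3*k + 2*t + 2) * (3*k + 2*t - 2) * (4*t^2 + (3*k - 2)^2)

-81*k^4 + 216*k^3 - 216*k^2 + 96*k + 16*t^4 - 16

Pair the conjugate factors: ((2*t)+(3*k - 2))((2*t)-(3*k - 2)) = -9*k^2 + 12*k + 4*t^2 - 4, then repeat with the next factor.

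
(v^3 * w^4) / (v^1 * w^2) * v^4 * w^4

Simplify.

v^6*w^6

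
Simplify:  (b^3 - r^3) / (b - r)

b^2 + b*r + r^2

b^3 - r^3 = (b - r)(b^2 + b*r + r^2).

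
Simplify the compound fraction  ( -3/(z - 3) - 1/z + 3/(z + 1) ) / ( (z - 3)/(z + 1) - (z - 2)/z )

(z² + 10*z - 3)/(2*z² - 8*z + 6)

Numerator: -3/(z - 3) - 1/z + 3/(z + 1) = (-z² - 10*z + 3)/(z³ - 2*z² - 3*z)
Denominator: (z - 3)/(z + 1) - (z - 2)/z = (-2*z + 2)/(z² + z)
Divide: ((-z² - 10*z + 3)/(z³ - 2*z² - 3*z)) · ((z² + z)/(-2*z + 2)) = (z² + 10*z - 3)/(2*z² - 8*z + 6)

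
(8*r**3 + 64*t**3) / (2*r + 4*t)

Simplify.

4*r**2 - 8*r*t + 16*t**2

Factor as (a+b)(a**2-ab+b**2) with a=(2*r), b=(4*t).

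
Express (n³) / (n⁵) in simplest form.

Quotient: (n^-2)

n^(-2)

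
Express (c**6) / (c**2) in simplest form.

Quotient: c**4

c**4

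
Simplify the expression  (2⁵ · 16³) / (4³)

2⁵ = 2^5; 16³ = 2^12; 4³ = 2^6
Combine exponents: 2^11

2^11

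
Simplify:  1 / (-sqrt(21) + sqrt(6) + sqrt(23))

Group as (sqrt(6) + sqrt(23)) - sqrt(21); multiply by (sqrt(6) + sqrt(23)) + sqrt(21), then rationalise the remaining surd.

(-4*sqrt(21) + 2*sqrt(23) + 19*sqrt(6) + 3*sqrt(322))/244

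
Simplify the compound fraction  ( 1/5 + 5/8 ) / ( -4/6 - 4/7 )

Numerator: 1/5 + 5/8 = 33/40
Denominator: -4/6 - 4/7 = -26/21
Divide: (33/40) · (-21/26) = -693/1040

-693/1040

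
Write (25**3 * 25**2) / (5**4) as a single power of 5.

25**3 = 5**6; 25**2 = 5**4; 5**4 = 5**4
Combine exponents: 5**6

5**6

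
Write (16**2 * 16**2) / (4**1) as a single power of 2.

16**2 = 2**8; 16**2 = 2**8; 4**1 = 2**2
Combine exponents: 2**14

2**14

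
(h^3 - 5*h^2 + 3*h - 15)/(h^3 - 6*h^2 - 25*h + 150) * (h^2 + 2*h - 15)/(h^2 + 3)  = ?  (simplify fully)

(h - 3)/(h - 6)

Factor: h^3 - 5*h^2 + 3*h - 15 = (h - 5)*(h^2 + 3);  h^3 - 6*h^2 - 25*h + 150 = (h - 6)*(h + 5)*(h - 5);  h^2 + 2*h - 15 = (h - 3)*(h + 5)
Cancel the common factors (h^2 + 3), (h + 5), (h - 5).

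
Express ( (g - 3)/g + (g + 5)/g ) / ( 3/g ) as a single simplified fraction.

2*g/3 + 2/3

Numerator: (g - 3)/g + (g + 5)/g = (2*g + 2)/g
Denominator: 3/g = 3/g
Divide: ((2*g + 2)/g) · (g/3) = 2*g/3 + 2/3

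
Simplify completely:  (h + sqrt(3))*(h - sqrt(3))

(h)^2 - (sqrt(3))^2 = h^2 - 3.

h^2 - 3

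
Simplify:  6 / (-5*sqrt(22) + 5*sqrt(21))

(-6*sqrt(22) - 6*sqrt(21))/5

Multiply numerator and denominator by 5*sqrt(21) + 5*sqrt(22).
Denominator becomes -25; numerator becomes 30*sqrt(21) + 30*sqrt(22).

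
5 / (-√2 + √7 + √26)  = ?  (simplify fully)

(-105*√7 - 20*√91 + 155*√2 + 85*√26)/233

Group as (√7 + √26) - √2; multiply by (√7 + √26) + √2, then rationalise the remaining surd.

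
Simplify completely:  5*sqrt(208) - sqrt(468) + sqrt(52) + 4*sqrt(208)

5*sqrt(208) = 20*sqrt(13); sqrt(468) = 6*sqrt(13); sqrt(52) = 2*sqrt(13); 4*sqrt(208) = 16*sqrt(13)
Combine: (20 - 6 + 2 + 16)·sqrt(13) = 32*sqrt(13)

32*sqrt(13)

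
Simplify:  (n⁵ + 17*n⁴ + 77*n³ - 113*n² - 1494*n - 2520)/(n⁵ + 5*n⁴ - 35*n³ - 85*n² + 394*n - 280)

(n² + 9*n + 18)/(n² - 3*n + 2)

Factor: n⁵ + 17*n⁴ + 77*n³ - 113*n² - 1494*n - 2520 = (n + 3)·(n + 7)·(n + 6)·(n + 5)·(n - 4);  n⁵ + 5*n⁴ - 35*n³ - 85*n² + 394*n - 280 = (n + 5)·(n - 1)·(n - 2)·(n - 4)·(n + 7)
Cancel the common factors (n - 4), (n + 5), (n + 7).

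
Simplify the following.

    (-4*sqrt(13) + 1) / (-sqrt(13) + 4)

-5*sqrt(13) - 16

Multiply numerator and denominator by sqrt(13) + 4.
Denominator becomes 3; numerator becomes -15*sqrt(13) - 48.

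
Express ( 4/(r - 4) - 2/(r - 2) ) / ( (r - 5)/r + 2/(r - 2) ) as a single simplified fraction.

2*r^2/(r^3 - 9*r^2 + 30*r - 40)

Numerator: 4/(r - 4) - 2/(r - 2) = 2*r/(r^2 - 6*r + 8)
Denominator: (r - 5)/r + 2/(r - 2) = (r^2 - 5*r + 10)/(r^2 - 2*r)
Divide: (2*r/(r^2 - 6*r + 8)) · ((r^2 - 2*r)/(r^2 - 5*r + 10)) = 2*r^2/(r^3 - 9*r^2 + 30*r - 40)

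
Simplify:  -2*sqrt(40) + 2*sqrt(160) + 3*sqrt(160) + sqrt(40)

2*sqrt(40) = 4*sqrt(10); 2*sqrt(160) = 8*sqrt(10); 3*sqrt(160) = 12*sqrt(10); sqrt(40) = 2*sqrt(10)
Combine: (-4 + 8 + 12 + 2)·sqrt(10) = 18*sqrt(10)

18*sqrt(10)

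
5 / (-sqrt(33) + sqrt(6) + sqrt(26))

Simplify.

(5*sqrt(33) + 65*sqrt(26) + 265*sqrt(6) + 60*sqrt(143))/623

Group as (sqrt(6) + sqrt(26)) - sqrt(33); multiply by (sqrt(6) + sqrt(26)) + sqrt(33), then rationalise the remaining surd.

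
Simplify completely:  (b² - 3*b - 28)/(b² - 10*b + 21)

(b + 4)/(b - 3)

Factor: b² - 3*b - 28 = (b + 4)·(b - 7);  b² - 10*b + 21 = (b - 3)·(b - 7)
Cancel the common factor (b - 7).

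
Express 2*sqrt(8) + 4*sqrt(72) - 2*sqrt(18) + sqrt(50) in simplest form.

27*sqrt(2)

2*sqrt(8) = 4*sqrt(2); 4*sqrt(72) = 24*sqrt(2); 2*sqrt(18) = 6*sqrt(2); sqrt(50) = 5*sqrt(2)
Combine: (4 + 24 - 6 + 5)·sqrt(2) = 27*sqrt(2)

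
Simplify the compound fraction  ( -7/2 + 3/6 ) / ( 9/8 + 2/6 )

Numerator: -7/2 + 3/6 = -3
Denominator: 9/8 + 2/6 = 35/24
Divide: (-3) · (24/35) = -72/35

-72/35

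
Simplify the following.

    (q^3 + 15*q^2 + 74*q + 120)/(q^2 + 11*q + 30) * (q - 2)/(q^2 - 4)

(q + 4)/(q + 2)

Factor: q^3 + 15*q^2 + 74*q + 120 = (q + 4)*(q + 5)*(q + 6);  q^2 + 11*q + 30 = (q + 6)*(q + 5);  q^2 - 4 = (q - 2)*(q + 2)
Cancel the common factors (q + 5), (q - 2), (q + 6).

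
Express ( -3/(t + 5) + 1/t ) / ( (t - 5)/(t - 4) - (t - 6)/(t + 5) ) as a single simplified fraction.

(-2*t² + 13*t - 20)/(10*t² - 49*t)

Numerator: -3/(t + 5) + 1/t = (-2*t + 5)/(t² + 5*t)
Denominator: (t - 5)/(t - 4) - (t - 6)/(t + 5) = (10*t - 49)/(t² + t - 20)
Divide: ((-2*t + 5)/(t² + 5*t)) · ((t² + t - 20)/(10*t - 49)) = (-2*t² + 13*t - 20)/(10*t² - 49*t)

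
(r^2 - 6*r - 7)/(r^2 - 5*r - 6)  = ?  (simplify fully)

(r - 7)/(r - 6)

Factor: r^2 - 6*r - 7 = (r + 1)*(r - 7);  r^2 - 5*r - 6 = (r + 1)*(r - 6)
Cancel the common factor (r + 1).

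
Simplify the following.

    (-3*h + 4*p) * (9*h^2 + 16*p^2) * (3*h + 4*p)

-81*h^4 + 256*p^4

((4*p)+(3*h))((4*p)-(3*h)) = -9*h^2 + 16*p^2; continue pairing.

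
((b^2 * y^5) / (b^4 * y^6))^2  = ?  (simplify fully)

Inside the bracket: (b^-2) * (y^-1)
Raise to the power 2: (b^-4) * (y^-2)

1/(b^4*y^2)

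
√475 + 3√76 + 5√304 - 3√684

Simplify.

13*√19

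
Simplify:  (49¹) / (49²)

7^(-2)

49¹ = 7^2; 49² = 7^4
Combine exponents: 7^(-2)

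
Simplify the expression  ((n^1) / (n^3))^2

n^(-4)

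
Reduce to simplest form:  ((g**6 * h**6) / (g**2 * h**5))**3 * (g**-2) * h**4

Inside the bracket: g**4 * h**1
Raise to the power 3: g**12 * h**3
Multiply by (g**-2) * h**4: add exponents.

g**10*h**7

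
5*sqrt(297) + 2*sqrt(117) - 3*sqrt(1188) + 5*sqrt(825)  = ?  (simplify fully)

6*sqrt(13) + 22*sqrt(33)

5*sqrt(297) = 15*sqrt(33); 2*sqrt(117) = 6*sqrt(13); 3*sqrt(1188) = 18*sqrt(33); 5*sqrt(825) = 25*sqrt(33)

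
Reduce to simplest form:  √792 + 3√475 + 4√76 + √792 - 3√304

√792 = 6*√22; 3√475 = 15*√19; 4√76 = 8*√19; √792 = 6*√22; 3√304 = 12*√19

11*√19 + 12*√22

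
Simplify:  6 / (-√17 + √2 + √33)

(-24*√2 - √1122 + 9*√17 + 7*√33)/5

Group as (√2 + √33) - √17; multiply by (√2 + √33) + √17, then rationalise the remaining surd.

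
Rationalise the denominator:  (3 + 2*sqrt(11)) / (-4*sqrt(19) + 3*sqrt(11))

(-8*sqrt(209) - 66 - 12*sqrt(19) - 9*sqrt(11))/205

Multiply numerator and denominator by 3*sqrt(11) + 4*sqrt(19).
Denominator becomes -205; numerator becomes 9*sqrt(11) + 12*sqrt(19) + 66 + 8*sqrt(209).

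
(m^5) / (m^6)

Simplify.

Quotient: (m^-1)

1/m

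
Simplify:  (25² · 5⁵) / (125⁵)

25² = 5^4; 5⁵ = 5^5; 125⁵ = 5^15
Combine exponents: 5^(-6)

5^(-6)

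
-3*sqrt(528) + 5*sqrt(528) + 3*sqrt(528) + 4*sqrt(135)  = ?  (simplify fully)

12*sqrt(15) + 20*sqrt(33)

3*sqrt(528) = 12*sqrt(33); 5*sqrt(528) = 20*sqrt(33); 3*sqrt(528) = 12*sqrt(33); 4*sqrt(135) = 12*sqrt(15)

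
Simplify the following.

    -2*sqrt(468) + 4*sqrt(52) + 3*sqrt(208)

2*sqrt(468) = 12*sqrt(13); 4*sqrt(52) = 8*sqrt(13); 3*sqrt(208) = 12*sqrt(13)
Combine: (-12 + 8 + 12)·sqrt(13) = 8*sqrt(13)

8*sqrt(13)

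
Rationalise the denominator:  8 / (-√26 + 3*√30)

Multiply numerator and denominator by √26 + 3*√30.
Denominator becomes 244; numerator becomes 8*√26 + 24*√30.

(2*√26 + 6*√30)/61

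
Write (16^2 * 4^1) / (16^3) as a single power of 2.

16^2 = 2^8; 4^1 = 2^2; 16^3 = 2^12
Combine exponents: 2^(-2)

2^(-2)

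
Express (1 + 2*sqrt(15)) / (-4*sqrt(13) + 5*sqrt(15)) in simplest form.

(4*sqrt(13) + 5*sqrt(15) + 8*sqrt(195) + 150)/167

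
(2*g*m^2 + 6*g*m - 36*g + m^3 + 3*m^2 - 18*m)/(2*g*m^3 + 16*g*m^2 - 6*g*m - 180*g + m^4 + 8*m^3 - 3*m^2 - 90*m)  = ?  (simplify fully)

1/(m + 5)

Factor: 2*g*m^2 + 6*g*m - 36*g + m^3 + 3*m^2 - 18*m = (m - 3)*(2*g + m)*(m + 6);  2*g*m^3 + 16*g*m^2 - 6*g*m - 180*g + m^4 + 8*m^3 - 3*m^2 - 90*m = (m + 6)*(m + 5)*(m - 3)*(2*g + m)
Cancel the common factors (m + 6), (2*g + m), (m - 3).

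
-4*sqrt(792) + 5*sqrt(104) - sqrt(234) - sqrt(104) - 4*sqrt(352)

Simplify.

-40*sqrt(22) + 5*sqrt(26)

4*sqrt(792) = 24*sqrt(22); 5*sqrt(104) = 10*sqrt(26); sqrt(234) = 3*sqrt(26); sqrt(104) = 2*sqrt(26); 4*sqrt(352) = 16*sqrt(22)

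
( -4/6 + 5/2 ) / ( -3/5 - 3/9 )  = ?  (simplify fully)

Numerator: -4/6 + 5/2 = 11/6
Denominator: -3/5 - 3/9 = -14/15
Divide: (11/6) · (-15/14) = -55/28

-55/28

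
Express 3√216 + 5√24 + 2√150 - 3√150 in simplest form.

3√216 = 18*√6; 5√24 = 10*√6; 2√150 = 10*√6; 3√150 = 15*√6
Combine: (18 + 10 + 10 - 15)·√6 = 23*√6

23*√6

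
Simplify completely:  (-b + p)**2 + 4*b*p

Expand the square and combine the 4*b*p term.

(b + p)**2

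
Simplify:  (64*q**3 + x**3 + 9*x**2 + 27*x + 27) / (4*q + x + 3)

Factor as (a+b)(a**2-ab+b**2) with a=(4*q), b=(x + 3).

16*q**2 - 4*q*x - 12*q + x**2 + 6*x + 9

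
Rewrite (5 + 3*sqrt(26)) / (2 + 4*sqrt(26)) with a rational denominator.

Multiply numerator and denominator by -4*sqrt(26) + 2.
Denominator becomes -412; numerator becomes -302 - 14*sqrt(26).

(7*sqrt(26) + 151)/206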